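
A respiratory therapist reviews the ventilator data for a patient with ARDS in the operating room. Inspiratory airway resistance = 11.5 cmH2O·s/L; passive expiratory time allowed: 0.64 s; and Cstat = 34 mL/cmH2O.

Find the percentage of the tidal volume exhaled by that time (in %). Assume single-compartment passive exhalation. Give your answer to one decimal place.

τ = R × C = 11.5 × 34 mL/cmH2O = 11.5 × 0.034 L/cmH2O = 0.391 s.
Passive exhalation: V(t)/V₀ = e^(−t/τ) = e^(−0.64/0.391) = 0.1946.
Fraction exhaled = 1 − 0.1946 = 0.8054 → 80.54%.

80.5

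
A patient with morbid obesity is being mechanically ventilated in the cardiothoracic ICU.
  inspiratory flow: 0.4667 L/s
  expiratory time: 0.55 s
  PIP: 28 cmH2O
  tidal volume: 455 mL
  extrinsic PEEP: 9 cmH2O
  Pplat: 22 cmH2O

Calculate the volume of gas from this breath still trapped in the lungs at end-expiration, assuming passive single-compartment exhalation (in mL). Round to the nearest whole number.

R = (PIP − Pplat)/V̇ = (28 − 22) / 0.4667 = 6.0/0.4667 = 12.856 cmH2O·s/L.
C = Vt/(Pplat − PEEP) = 455.0 / (22 − 9) = 455.0/13.0 = 35.0 mL/cmH2O.
τ = R × C = 12.856 × 0.035 L/cmH2O = 0.45 s.
Fraction remaining = e^(−Te/τ) = e^(−0.55/0.45) = 0.2946.
Trapped volume = 455.0 × 0.2946 = 134.04 mL.

134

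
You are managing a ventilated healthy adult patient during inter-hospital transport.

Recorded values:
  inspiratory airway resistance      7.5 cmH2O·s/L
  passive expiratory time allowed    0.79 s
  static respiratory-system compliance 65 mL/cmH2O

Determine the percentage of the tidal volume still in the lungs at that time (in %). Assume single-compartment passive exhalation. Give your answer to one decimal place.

19.8

τ = R × C = 7.5 × 65 mL/cmH2O = 7.5 × 0.065 L/cmH2O = 0.4875 s.
Passive exhalation: V(t)/V₀ = e^(−t/τ) = e^(−0.79/0.4875) = 0.1978.
Fraction remaining = 0.1978 → 19.78%.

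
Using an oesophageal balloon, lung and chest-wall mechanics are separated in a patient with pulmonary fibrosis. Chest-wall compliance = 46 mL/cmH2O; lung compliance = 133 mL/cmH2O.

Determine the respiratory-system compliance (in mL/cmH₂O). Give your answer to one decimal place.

34.2

Lung and chest wall are elastances in series: 1/Crs = 1/CL + 1/Ccw.
1/Crs = 1/133 + 1/46 = 0.02926.
Crs = 34.176 mL/cmH2O.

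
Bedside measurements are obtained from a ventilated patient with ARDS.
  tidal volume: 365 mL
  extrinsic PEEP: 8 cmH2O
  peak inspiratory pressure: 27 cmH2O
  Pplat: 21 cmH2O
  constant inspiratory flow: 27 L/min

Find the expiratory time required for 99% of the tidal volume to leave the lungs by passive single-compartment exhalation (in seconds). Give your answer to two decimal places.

Flow: 27 L/min ÷ 60 = 0.45 L/s.
R = (PIP − Pplat)/V̇ = (27 − 21) / 0.45 = 6.0/0.45 = 13.333 cmH2O·s/L.
C = Vt/(Pplat − PEEP) = 365.0 / (21 − 8) = 365.0/13.0 = 28.077 mL/cmH2O.
τ = R × C = 13.333 × 0.02808 L/cmH2O = 0.3744 s.
t = −τ·ln(1 − 0.99) = −0.3744·ln(0.01) = 1.724 s.

1.72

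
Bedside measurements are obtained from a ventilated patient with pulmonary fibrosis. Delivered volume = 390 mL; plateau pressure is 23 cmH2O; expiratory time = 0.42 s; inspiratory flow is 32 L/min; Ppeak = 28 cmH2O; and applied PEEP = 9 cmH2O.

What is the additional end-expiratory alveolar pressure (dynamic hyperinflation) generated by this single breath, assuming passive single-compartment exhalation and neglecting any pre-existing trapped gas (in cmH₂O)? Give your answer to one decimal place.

2.8

Flow: 32 L/min ÷ 60 = 0.5333 L/s.
R = (PIP − Pplat)/V̇ = (28 − 23) / 0.5333 = 5.0/0.5333 = 9.376 cmH2O·s/L.
C = Vt/(Pplat − PEEP) = 390.0 / (23 − 9) = 390.0/14.0 = 27.857 mL/cmH2O.
τ = R × C = 9.376 × 0.02786 L/cmH2O = 0.2612 s.
Fraction remaining = e^(−Te/τ) = e^(−0.42/0.2612) = 0.2003; trapped volume = 390.0 × 0.2003 = 78.117 mL.
Additional alveolar pressure from trapping ≈ V_trapped / C = 78.117 / 27.857 = 2.804 cmH2O.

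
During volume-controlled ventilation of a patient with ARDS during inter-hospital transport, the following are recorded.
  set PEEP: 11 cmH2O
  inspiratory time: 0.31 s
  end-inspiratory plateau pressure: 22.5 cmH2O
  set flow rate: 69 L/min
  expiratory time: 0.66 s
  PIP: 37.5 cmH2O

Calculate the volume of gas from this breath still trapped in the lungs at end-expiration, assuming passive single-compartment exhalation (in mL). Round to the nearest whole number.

70

Flow: 69 L/min ÷ 60 = 1.15 L/s.
Vt = flow × Ti = 1.15 L/s × 0.31 s × 1000 mL/L = 356.5 mL.
R = (PIP − Pplat)/V̇ = (37.5 − 22.5) / 1.15 = 15.0/1.15 = 13.043 cmH2O·s/L.
C = Vt/(Pplat − PEEP) = 356.5 / (22.5 − 11) = 356.5/11.5 = 31.0 mL/cmH2O.
τ = R × C = 13.043 × 0.031 L/cmH2O = 0.4043 s.
Fraction remaining = e^(−Te/τ) = e^(−0.66/0.4043) = 0.1954.
Trapped volume = 356.5 × 0.1954 = 69.66 mL.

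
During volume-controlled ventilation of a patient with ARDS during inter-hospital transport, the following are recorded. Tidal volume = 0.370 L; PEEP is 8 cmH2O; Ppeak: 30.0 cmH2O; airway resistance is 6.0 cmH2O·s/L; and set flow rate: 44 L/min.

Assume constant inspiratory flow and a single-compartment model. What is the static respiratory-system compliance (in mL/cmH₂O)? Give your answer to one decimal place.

Flow: 44 L/min ÷ 60 = 0.7333 L/s.
Equation of motion (constant flow): PIP = Vt/C + R·V̇ + PEEP.
Vt/C = PIP − R·V̇ − PEEP = 30.0 − 6.0×0.7333 − 8 = 30.0 − 4.4 − 8 = 17.6 cmH2O.
C = Vt / 17.6 = 370 / 17.6 = 21.023 mL/cmH2O.

21.0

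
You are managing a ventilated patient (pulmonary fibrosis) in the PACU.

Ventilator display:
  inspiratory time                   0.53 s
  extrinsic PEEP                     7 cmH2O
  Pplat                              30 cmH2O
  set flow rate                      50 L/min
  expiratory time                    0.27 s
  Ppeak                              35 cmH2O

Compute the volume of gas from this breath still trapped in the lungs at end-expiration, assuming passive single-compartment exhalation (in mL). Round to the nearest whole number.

42

Flow: 50 L/min ÷ 60 = 0.8333 L/s.
Vt = flow × Ti = 0.8333 L/s × 0.53 s × 1000 mL/L = 441.65 mL.
R = (PIP − Pplat)/V̇ = (35 − 30) / 0.8333 = 5.0/0.8333 = 6.0 cmH2O·s/L.
C = Vt/(Pplat − PEEP) = 441.65 / (30 − 7) = 441.65/23.0 = 19.202 mL/cmH2O.
τ = R × C = 6.0 × 0.0192 L/cmH2O = 0.1152 s.
Fraction remaining = e^(−Te/τ) = e^(−0.27/0.1152) = 0.09597.
Trapped volume = 441.65 × 0.09597 = 42.385 mL.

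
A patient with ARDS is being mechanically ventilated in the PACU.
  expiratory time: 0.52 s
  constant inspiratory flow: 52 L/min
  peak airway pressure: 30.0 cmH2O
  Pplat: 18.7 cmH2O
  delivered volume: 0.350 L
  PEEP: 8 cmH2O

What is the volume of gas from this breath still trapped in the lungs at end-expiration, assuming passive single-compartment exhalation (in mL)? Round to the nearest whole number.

Flow: 52 L/min ÷ 60 = 0.8667 L/s.
R = (PIP − Pplat)/V̇ = (30.0 − 18.7) / 0.8667 = 11.3/0.8667 = 13.038 cmH2O·s/L.
C = Vt/(Pplat − PEEP) = 350.0 / (18.7 − 8) = 350.0/10.7 = 32.71 mL/cmH2O.
τ = R × C = 13.038 × 0.03271 L/cmH2O = 0.4265 s.
Fraction remaining = e^(−Te/τ) = e^(−0.52/0.4265) = 0.2955.
Trapped volume = 350.0 × 0.2955 = 103.43 mL.

103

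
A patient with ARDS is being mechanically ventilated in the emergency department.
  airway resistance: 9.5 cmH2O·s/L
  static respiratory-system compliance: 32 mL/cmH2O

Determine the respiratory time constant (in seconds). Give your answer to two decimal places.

0.30

τ = R × C = 9.5 × 32 mL/cmH2O = 9.5 × 0.032 L/cmH2O = 0.304 s.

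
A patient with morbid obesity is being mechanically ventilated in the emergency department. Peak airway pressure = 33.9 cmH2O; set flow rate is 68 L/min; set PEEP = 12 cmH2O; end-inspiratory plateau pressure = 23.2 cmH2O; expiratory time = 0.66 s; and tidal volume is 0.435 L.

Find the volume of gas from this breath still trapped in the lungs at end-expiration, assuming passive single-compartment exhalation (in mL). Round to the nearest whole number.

72

Flow: 68 L/min ÷ 60 = 1.1333 L/s.
R = (PIP − Pplat)/V̇ = (33.9 − 23.2) / 1.1333 = 10.7/1.1333 = 9.441 cmH2O·s/L.
C = Vt/(Pplat − PEEP) = 435.0 / (23.2 − 12) = 435.0/11.2 = 38.839 mL/cmH2O.
τ = R × C = 9.441 × 0.03884 L/cmH2O = 0.3667 s.
Fraction remaining = e^(−Te/τ) = e^(−0.66/0.3667) = 0.1653.
Trapped volume = 435.0 × 0.1653 = 71.906 mL.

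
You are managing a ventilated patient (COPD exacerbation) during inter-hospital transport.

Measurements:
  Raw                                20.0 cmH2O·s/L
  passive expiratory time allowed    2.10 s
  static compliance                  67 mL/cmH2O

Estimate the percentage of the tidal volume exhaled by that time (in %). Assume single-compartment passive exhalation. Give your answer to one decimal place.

79.1

τ = R × C = 20.0 × 67 mL/cmH2O = 20.0 × 0.067 L/cmH2O = 1.34 s.
Passive exhalation: V(t)/V₀ = e^(−t/τ) = e^(−2.10/1.34) = 0.2086.
Fraction exhaled = 1 − 0.2086 = 0.7914 → 79.14%.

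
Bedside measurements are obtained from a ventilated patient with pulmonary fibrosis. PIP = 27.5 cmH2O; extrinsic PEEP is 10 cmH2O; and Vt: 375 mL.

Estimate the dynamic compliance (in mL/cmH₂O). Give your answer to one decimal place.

Dynamic compliance = Vt / (PIP − PEEP) = 375 / (27.5 − 10) = 375 / 17.5 = 21.429 mL/cmH2O.

21.4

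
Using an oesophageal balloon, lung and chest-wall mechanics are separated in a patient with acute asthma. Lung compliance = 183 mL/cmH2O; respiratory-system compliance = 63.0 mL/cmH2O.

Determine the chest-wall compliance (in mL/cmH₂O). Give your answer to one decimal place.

96.1

1/Ccw = 1/Crs − 1/CL.
1/Ccw = 1/63.0 − 1/183 = 0.01041.
Ccw = 96.061 mL/cmH2O.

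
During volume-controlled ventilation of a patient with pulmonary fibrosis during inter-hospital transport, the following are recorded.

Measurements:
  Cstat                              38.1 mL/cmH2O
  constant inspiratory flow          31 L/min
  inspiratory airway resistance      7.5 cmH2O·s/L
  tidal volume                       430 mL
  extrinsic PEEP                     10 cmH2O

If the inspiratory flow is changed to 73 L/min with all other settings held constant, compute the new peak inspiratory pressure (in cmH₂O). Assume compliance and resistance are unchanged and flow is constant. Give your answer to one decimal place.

Flow: 31 L/min ÷ 60 = 0.5167 L/s.
New flow: 73 L/min ÷ 60 = 1.2167 L/s.
PIP = Vt/C + R·V̇ + PEEP (constant-flow equation of motion).
Only the resistive term changes: ΔPIP = R × ΔV̇ = 7.5 × (1.2167 − 0.5167) = 7.5 × 0.7 = 5.25 cmH2O.
Original PIP = 430/38.1 + 7.5×0.5167 + 10 = 25.161 cmH2O; new PIP = 25.161 + (5.25) = 30.411 cmH2O.

30.4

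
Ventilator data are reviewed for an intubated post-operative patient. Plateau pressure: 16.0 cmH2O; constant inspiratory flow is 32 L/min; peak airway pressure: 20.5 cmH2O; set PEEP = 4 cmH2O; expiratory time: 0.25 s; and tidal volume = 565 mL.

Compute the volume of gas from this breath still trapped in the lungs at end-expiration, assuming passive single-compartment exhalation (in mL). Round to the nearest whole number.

Flow: 32 L/min ÷ 60 = 0.5333 L/s.
R = (PIP − Pplat)/V̇ = (20.5 − 16.0) / 0.5333 = 4.5/0.5333 = 8.438 cmH2O·s/L.
C = Vt/(Pplat − PEEP) = 565.0 / (16.0 − 4) = 565.0/12.0 = 47.083 mL/cmH2O.
τ = R × C = 8.438 × 0.04708 L/cmH2O = 0.3973 s.
Fraction remaining = e^(−Te/τ) = e^(−0.25/0.3973) = 0.533.
Trapped volume = 565.0 × 0.533 = 301.15 mL.

301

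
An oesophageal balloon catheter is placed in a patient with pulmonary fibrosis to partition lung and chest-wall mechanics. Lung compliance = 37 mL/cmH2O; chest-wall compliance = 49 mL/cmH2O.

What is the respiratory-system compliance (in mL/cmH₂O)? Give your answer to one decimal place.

Lung and chest wall are elastances in series: 1/Crs = 1/CL + 1/Ccw.
1/Crs = 1/37 + 1/49 = 0.04744.
Crs = 21.079 mL/cmH2O.

21.1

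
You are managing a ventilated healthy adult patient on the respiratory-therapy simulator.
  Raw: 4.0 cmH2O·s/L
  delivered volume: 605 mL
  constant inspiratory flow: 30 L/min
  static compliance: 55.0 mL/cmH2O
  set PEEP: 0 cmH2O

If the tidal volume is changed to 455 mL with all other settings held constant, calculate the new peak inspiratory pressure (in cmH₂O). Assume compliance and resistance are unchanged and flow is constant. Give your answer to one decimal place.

10.3

Flow: 30 L/min ÷ 60 = 0.5 L/s.
PIP = Vt/C + R·V̇ + PEEP (constant-flow equation of motion).
Only the elastic term changes: ΔPIP = ΔVt / C = (455 − 605) / 55.0 = -2.727 cmH2O.
Original PIP = 605/55.0 + 4.0×0.5 + 0 = 13.0 cmH2O; new PIP = 13.0 + (-2.727) = 10.273 cmH2O.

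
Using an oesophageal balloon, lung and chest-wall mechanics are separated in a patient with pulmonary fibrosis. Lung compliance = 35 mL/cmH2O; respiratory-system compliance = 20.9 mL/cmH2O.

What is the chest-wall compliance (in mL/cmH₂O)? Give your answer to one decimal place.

51.9

1/Ccw = 1/Crs − 1/CL.
1/Ccw = 1/20.9 − 1/35 = 0.01928.
Ccw = 51.867 mL/cmH2O.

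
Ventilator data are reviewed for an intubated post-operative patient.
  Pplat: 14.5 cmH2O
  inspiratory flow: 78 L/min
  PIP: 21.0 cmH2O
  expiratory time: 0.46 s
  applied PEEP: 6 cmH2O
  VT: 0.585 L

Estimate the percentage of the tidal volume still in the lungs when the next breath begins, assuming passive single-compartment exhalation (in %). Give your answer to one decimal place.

26.3

Flow: 78 L/min ÷ 60 = 1.3 L/s.
R = (PIP − Pplat)/V̇ = (21.0 − 14.5) / 1.3 = 6.5/1.3 = 5.0 cmH2O·s/L.
C = Vt/(Pplat − PEEP) = 585.0 / (14.5 − 6) = 585.0/8.5 = 68.824 mL/cmH2O.
τ = R × C = 5.0 × 0.06882 L/cmH2O = 0.3441 s.
Fraction remaining at end-expiration = e^(−Te/τ) = e^(−0.46/0.3441) = 0.2627 → 26.27%.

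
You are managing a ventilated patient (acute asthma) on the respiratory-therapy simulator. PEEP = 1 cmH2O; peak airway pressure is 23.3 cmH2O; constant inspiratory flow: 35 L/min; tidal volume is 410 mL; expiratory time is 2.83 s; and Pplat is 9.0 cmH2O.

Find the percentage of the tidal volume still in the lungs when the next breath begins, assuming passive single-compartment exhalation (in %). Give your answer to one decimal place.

10.5

Flow: 35 L/min ÷ 60 = 0.5833 L/s.
R = (PIP − Pplat)/V̇ = (23.3 − 9.0) / 0.5833 = 14.3/0.5833 = 24.516 cmH2O·s/L.
C = Vt/(Pplat − PEEP) = 410.0 / (9.0 − 1) = 410.0/8.0 = 51.25 mL/cmH2O.
τ = R × C = 24.516 × 0.05125 L/cmH2O = 1.256 s.
Fraction remaining at end-expiration = e^(−Te/τ) = e^(−2.83/1.256) = 0.1051 → 10.51%.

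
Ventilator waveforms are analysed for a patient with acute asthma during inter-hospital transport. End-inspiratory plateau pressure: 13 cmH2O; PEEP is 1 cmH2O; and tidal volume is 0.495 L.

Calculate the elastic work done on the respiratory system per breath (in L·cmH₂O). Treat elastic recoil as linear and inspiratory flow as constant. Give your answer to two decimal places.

Elastic work ≈ ½ × (Pplat − PEEP) × Vt = 0.5 × (13 − 1) × 0.495 L = 0.5 × 12.0 × 0.495 = 2.97 L·cmH2O.

2.97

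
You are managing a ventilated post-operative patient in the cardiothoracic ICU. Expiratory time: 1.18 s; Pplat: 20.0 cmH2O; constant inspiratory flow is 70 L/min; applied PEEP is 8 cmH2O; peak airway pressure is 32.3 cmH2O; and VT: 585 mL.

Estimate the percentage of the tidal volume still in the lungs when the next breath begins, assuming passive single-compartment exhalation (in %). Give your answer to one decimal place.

10.1

Flow: 70 L/min ÷ 60 = 1.1667 L/s.
R = (PIP − Pplat)/V̇ = (32.3 − 20.0) / 1.1667 = 12.3/1.1667 = 10.543 cmH2O·s/L.
C = Vt/(Pplat − PEEP) = 585.0 / (20.0 − 8) = 585.0/12.0 = 48.75 mL/cmH2O.
τ = R × C = 10.543 × 0.04875 L/cmH2O = 0.514 s.
Fraction remaining at end-expiration = e^(−Te/τ) = e^(−1.18/0.514) = 0.1007 → 10.07%.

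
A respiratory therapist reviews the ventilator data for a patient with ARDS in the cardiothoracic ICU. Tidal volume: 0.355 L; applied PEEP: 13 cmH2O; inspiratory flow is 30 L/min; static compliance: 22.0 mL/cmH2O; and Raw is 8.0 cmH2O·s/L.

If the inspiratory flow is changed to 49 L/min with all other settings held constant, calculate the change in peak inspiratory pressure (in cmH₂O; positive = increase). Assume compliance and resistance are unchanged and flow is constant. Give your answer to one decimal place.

2.5

Flow: 30 L/min ÷ 60 = 0.5 L/s.
New flow: 49 L/min ÷ 60 = 0.8167 L/s.
PIP = Vt/C + R·V̇ + PEEP (constant-flow equation of motion).
Only the resistive term changes: ΔPIP = R × ΔV̇ = 8.0 × (0.8167 − 0.5) = 8.0 × 0.3167 = 2.534 cmH2O.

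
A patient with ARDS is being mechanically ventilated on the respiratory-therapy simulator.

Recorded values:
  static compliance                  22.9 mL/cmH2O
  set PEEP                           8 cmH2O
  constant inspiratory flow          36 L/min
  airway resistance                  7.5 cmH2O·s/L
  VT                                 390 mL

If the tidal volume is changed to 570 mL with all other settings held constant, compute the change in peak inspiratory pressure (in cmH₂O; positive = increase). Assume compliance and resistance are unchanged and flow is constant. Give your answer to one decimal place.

7.9

PIP = Vt/C + R·V̇ + PEEP (constant-flow equation of motion).
Only the elastic term changes: ΔPIP = ΔVt / C = (570 − 390) / 22.9 = 7.86 cmH2O.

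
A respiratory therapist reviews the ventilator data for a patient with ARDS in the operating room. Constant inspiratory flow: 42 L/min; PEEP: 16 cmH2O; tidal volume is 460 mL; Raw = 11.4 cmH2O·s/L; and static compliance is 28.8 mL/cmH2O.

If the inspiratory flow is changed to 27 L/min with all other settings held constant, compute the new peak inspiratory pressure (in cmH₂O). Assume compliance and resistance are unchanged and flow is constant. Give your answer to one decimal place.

37.1

Flow: 42 L/min ÷ 60 = 0.7 L/s.
New flow: 27 L/min ÷ 60 = 0.45 L/s.
PIP = Vt/C + R·V̇ + PEEP (constant-flow equation of motion).
Only the resistive term changes: ΔPIP = R × ΔV̇ = 11.4 × (0.45 − 0.7) = 11.4 × -0.25 = -2.85 cmH2O.
Original PIP = 460/28.8 + 11.4×0.7 + 16 = 39.952 cmH2O; new PIP = 39.952 + (-2.85) = 37.102 cmH2O.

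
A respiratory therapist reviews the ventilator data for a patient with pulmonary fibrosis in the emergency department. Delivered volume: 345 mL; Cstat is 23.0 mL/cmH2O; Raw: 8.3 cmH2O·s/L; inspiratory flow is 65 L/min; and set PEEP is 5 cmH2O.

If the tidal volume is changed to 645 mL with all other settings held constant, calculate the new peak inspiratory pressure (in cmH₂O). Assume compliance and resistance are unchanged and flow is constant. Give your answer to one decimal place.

Flow: 65 L/min ÷ 60 = 1.0833 L/s.
PIP = Vt/C + R·V̇ + PEEP (constant-flow equation of motion).
Only the elastic term changes: ΔPIP = ΔVt / C = (645 − 345) / 23.0 = 13.043 cmH2O.
Original PIP = 345/23.0 + 8.3×1.0833 + 5 = 28.991 cmH2O; new PIP = 28.991 + (13.043) = 42.034 cmH2O.

42.0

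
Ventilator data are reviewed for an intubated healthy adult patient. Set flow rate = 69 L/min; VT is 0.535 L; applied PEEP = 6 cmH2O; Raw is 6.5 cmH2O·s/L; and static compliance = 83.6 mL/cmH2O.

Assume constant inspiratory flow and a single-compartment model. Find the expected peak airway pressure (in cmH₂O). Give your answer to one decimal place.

Flow: 69 L/min ÷ 60 = 1.15 L/s.
Equation of motion (constant flow): PIP = Vt/C + R·V̇ + PEEP.
PIP = 535/83.6 + 6.5×1.15 + 6 = 6.4 + 7.475 + 6 = 19.875 cmH2O.

19.9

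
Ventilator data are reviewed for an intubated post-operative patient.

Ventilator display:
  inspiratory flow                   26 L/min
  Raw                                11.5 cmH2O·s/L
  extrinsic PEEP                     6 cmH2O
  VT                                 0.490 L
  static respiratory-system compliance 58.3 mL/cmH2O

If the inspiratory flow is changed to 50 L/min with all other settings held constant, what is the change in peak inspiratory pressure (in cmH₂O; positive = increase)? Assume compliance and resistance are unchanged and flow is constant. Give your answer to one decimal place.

Flow: 26 L/min ÷ 60 = 0.4333 L/s.
New flow: 50 L/min ÷ 60 = 0.8333 L/s.
PIP = Vt/C + R·V̇ + PEEP (constant-flow equation of motion).
Only the resistive term changes: ΔPIP = R × ΔV̇ = 11.5 × (0.8333 − 0.4333) = 11.5 × 0.4 = 4.6 cmH2O.

4.6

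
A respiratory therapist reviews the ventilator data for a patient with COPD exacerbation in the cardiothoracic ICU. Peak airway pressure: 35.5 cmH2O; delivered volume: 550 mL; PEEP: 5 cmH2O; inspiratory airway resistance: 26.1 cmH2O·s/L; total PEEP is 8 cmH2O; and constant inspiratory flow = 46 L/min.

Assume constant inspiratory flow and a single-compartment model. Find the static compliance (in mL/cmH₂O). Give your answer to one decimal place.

73.4

Flow: 46 L/min ÷ 60 = 0.7667 L/s.
Total PEEP = 8 cmH2O (set 5 + intrinsic 3); this is the baseline alveolar pressure.
Equation of motion (constant flow): PIP = Vt/C + R·V̇ + PEEP.
Vt/C = PIP − R·V̇ − PEEP = 35.5 − 26.1×0.7667 − 8 = 35.5 − 20.011 − 8 = 7.489 cmH2O.
C = Vt / 7.489 = 550 / 7.489 = 73.441 mL/cmH2O.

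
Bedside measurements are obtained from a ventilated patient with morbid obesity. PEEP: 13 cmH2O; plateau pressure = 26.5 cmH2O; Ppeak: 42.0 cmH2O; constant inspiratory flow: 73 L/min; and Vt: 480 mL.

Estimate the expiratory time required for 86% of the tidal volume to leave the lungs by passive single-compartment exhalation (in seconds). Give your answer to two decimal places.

0.89

Flow: 73 L/min ÷ 60 = 1.2167 L/s.
R = (PIP − Pplat)/V̇ = (42.0 − 26.5) / 1.2167 = 15.5/1.2167 = 12.739 cmH2O·s/L.
C = Vt/(Pplat − PEEP) = 480.0 / (26.5 − 13) = 480.0/13.5 = 35.556 mL/cmH2O.
τ = R × C = 12.739 × 0.03556 L/cmH2O = 0.453 s.
t = −τ·ln(1 − 0.86) = −0.453·ln(0.14) = 0.8906 s.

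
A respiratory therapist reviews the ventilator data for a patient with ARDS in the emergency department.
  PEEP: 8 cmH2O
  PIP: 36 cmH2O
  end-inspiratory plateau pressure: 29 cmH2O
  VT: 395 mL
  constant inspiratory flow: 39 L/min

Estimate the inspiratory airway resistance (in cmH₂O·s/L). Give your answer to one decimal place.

10.8

Flow: 39 L/min ÷ 60 = 0.65 L/s.
Raw = (PIP − Pplat) / flow = (36 − 29) / 0.65 = 7.0 / 0.65 = 10.769 cmH2O·s/L.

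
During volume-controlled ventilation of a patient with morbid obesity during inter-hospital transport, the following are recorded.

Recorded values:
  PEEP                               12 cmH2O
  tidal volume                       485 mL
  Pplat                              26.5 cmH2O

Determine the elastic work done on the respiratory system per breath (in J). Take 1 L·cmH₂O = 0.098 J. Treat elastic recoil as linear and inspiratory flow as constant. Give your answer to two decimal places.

Elastic work ≈ ½ × (Pplat − PEEP) × Vt = 0.5 × (26.5 − 12) × 0.485 L = 0.5 × 14.5 × 0.485 = 3.516 L·cmH2O.
× 0.098 J/(L·cmH2O) → 0.3446 J.

0.34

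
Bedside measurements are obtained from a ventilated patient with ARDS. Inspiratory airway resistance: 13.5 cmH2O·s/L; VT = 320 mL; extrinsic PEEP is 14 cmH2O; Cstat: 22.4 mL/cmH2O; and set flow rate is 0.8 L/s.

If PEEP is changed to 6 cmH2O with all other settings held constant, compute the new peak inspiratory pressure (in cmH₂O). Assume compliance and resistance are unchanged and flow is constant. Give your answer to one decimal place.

31.1

PIP = Vt/C + R·V̇ + PEEP (constant-flow equation of motion).
Only the baseline term changes: ΔPIP = ΔPEEP = 6 − 14 = -8.0 cmH2O.
Original PIP = 320/22.4 + 13.5×0.8 + 14 = 39.086 cmH2O; new PIP = 39.086 + (-8.0) = 31.086 cmH2O.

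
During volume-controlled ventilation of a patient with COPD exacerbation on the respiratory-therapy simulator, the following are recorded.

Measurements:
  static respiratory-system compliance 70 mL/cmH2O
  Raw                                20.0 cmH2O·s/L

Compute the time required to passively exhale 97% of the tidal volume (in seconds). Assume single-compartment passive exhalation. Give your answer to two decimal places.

4.91

τ = R × C = 20.0 × 70 mL/cmH2O = 20.0 × 0.070 L/cmH2O = 1.4 s.
Exhaled fraction f = 1 − e^(−t/τ) → t = −τ·ln(1 − f) = −1.4·ln(0.03) = 4.909 s.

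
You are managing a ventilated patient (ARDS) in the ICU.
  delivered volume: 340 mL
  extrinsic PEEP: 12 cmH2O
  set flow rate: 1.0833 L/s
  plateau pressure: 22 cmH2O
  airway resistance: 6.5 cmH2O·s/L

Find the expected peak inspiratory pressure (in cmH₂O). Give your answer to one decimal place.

29.0

PIP = Pplat + Raw × flow = 22 + 6.5 × 1.0833 = 22 + 7.041 = 29.041 cmH2O.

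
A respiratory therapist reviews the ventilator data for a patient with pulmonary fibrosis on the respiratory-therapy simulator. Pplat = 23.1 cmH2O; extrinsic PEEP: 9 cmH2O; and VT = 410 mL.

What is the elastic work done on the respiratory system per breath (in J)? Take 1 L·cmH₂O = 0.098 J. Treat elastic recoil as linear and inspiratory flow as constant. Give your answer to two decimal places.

0.28

Elastic work ≈ ½ × (Pplat − PEEP) × Vt = 0.5 × (23.1 − 9) × 0.410 L = 0.5 × 14.1 × 0.410 = 2.891 L·cmH2O.
× 0.098 J/(L·cmH2O) → 0.2833 J.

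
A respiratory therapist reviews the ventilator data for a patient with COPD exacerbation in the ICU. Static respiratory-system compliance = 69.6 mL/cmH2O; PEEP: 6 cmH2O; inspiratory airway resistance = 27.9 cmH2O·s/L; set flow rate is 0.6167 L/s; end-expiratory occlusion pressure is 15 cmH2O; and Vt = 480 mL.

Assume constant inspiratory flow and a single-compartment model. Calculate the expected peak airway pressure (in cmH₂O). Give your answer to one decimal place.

Total PEEP = 15 cmH2O (set 6 + intrinsic 9); this is the baseline alveolar pressure.
Equation of motion (constant flow): PIP = Vt/C + R·V̇ + PEEP.
PIP = 480/69.6 + 27.9×0.6167 + 15 = 6.897 + 17.206 + 15 = 39.103 cmH2O.

39.1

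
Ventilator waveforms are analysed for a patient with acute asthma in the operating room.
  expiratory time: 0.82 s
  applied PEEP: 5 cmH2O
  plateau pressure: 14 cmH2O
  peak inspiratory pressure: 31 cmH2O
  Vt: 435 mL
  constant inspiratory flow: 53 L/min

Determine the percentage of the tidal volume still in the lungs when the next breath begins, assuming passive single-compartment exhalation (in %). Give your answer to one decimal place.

41.4

Flow: 53 L/min ÷ 60 = 0.8833 L/s.
R = (PIP − Pplat)/V̇ = (31 − 14) / 0.8833 = 17.0/0.8833 = 19.246 cmH2O·s/L.
C = Vt/(Pplat − PEEP) = 435.0 / (14 − 5) = 435.0/9.0 = 48.333 mL/cmH2O.
τ = R × C = 19.246 × 0.04833 L/cmH2O = 0.9302 s.
Fraction remaining at end-expiration = e^(−Te/τ) = e^(−0.82/0.9302) = 0.4141 → 41.41%.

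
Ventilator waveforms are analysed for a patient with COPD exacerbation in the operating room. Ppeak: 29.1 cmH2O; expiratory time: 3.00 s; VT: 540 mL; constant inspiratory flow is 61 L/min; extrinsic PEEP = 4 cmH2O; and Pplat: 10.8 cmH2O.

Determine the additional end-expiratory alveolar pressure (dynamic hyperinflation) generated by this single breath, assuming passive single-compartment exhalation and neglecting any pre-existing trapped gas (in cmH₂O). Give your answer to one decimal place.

0.8

Flow: 61 L/min ÷ 60 = 1.0167 L/s.
R = (PIP − Pplat)/V̇ = (29.1 − 10.8) / 1.0167 = 18.3/1.0167 = 17.999 cmH2O·s/L.
C = Vt/(Pplat − PEEP) = 540.0 / (10.8 − 4) = 540.0/6.8 = 79.412 mL/cmH2O.
τ = R × C = 17.999 × 0.07941 L/cmH2O = 1.429 s.
Fraction remaining = e^(−Te/τ) = e^(−3.00/1.429) = 0.1225; trapped volume = 540.0 × 0.1225 = 66.15 mL.
Additional alveolar pressure from trapping ≈ V_trapped / C = 66.15 / 79.412 = 0.833 cmH2O.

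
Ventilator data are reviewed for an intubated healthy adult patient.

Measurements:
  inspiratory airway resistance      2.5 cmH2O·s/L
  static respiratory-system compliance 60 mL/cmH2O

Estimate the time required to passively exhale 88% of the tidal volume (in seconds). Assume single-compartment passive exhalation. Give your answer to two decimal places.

0.32

τ = R × C = 2.5 × 60 mL/cmH2O = 2.5 × 0.060 L/cmH2O = 0.15 s.
Exhaled fraction f = 1 − e^(−t/τ) → t = −τ·ln(1 − f) = −0.15·ln(0.12) = 0.318 s.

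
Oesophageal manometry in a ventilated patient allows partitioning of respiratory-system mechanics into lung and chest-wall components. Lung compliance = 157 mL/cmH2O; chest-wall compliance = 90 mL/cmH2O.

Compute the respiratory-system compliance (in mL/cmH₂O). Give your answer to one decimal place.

57.2

Lung and chest wall are elastances in series: 1/Crs = 1/CL + 1/Ccw.
1/Crs = 1/157 + 1/90 = 0.01748.
Crs = 57.208 mL/cmH2O.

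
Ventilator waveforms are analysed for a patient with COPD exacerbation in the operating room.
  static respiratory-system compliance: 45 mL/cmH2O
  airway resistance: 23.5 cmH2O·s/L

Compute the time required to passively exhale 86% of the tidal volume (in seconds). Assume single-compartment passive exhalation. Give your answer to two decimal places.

τ = R × C = 23.5 × 45 mL/cmH2O = 23.5 × 0.045 L/cmH2O = 1.058 s.
Exhaled fraction f = 1 − e^(−t/τ) → t = −τ·ln(1 − f) = −1.058·ln(0.14) = 2.08 s.

2.08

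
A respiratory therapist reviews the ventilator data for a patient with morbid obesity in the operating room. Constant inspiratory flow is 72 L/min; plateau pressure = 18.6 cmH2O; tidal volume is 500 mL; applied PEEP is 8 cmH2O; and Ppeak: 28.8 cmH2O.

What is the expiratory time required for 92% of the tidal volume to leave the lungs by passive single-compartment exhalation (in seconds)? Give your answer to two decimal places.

Flow: 72 L/min ÷ 60 = 1.2 L/s.
R = (PIP − Pplat)/V̇ = (28.8 − 18.6) / 1.2 = 10.2/1.2 = 8.5 cmH2O·s/L.
C = Vt/(Pplat − PEEP) = 500.0 / (18.6 − 8) = 500.0/10.6 = 47.17 mL/cmH2O.
τ = R × C = 8.5 × 0.04717 L/cmH2O = 0.4009 s.
t = −τ·ln(1 − 0.92) = −0.4009·ln(0.08) = 1.013 s.

1.01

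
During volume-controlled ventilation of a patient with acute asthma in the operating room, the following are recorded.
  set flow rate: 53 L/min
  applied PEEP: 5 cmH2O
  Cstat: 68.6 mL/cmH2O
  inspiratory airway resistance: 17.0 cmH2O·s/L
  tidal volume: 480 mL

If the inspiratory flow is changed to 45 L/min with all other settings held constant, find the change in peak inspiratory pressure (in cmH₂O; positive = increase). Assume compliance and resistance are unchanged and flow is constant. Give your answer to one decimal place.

-2.3

Flow: 53 L/min ÷ 60 = 0.8833 L/s.
New flow: 45 L/min ÷ 60 = 0.75 L/s.
PIP = Vt/C + R·V̇ + PEEP (constant-flow equation of motion).
Only the resistive term changes: ΔPIP = R × ΔV̇ = 17.0 × (0.75 − 0.8833) = 17.0 × -0.1333 = -2.266 cmH2O.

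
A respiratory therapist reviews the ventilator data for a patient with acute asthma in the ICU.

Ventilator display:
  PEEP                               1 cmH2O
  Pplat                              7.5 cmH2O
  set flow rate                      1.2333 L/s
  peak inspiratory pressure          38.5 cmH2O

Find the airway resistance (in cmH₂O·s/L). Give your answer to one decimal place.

Raw = (PIP − Pplat) / flow = (38.5 − 7.5) / 1.2333 = 31.0 / 1.2333 = 25.136 cmH2O·s/L.

25.1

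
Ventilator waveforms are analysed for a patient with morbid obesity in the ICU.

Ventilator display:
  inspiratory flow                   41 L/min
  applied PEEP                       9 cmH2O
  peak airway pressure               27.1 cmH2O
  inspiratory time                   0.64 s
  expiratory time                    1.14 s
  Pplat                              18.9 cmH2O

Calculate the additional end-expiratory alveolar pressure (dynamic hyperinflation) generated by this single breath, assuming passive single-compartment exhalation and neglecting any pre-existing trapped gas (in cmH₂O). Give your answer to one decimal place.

Flow: 41 L/min ÷ 60 = 0.6833 L/s.
Vt = flow × Ti = 0.6833 L/s × 0.64 s × 1000 mL/L = 437.31 mL.
R = (PIP − Pplat)/V̇ = (27.1 − 18.9) / 0.6833 = 8.2/0.6833 = 12.001 cmH2O·s/L.
C = Vt/(Pplat − PEEP) = 437.31 / (18.9 − 9) = 437.31/9.9 = 44.173 mL/cmH2O.
τ = R × C = 12.001 × 0.04417 L/cmH2O = 0.5301 s.
Fraction remaining = e^(−Te/τ) = e^(−1.14/0.5301) = 0.1164; trapped volume = 437.31 × 0.1164 = 50.903 mL.
Additional alveolar pressure from trapping ≈ V_trapped / C = 50.903 / 44.173 = 1.152 cmH2O.

1.2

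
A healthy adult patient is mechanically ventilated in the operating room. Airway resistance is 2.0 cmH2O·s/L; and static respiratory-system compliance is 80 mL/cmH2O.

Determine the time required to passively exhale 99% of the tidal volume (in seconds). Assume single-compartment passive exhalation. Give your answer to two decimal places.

τ = R × C = 2.0 × 80 mL/cmH2O = 2.0 × 0.080 L/cmH2O = 0.16 s.
Exhaled fraction f = 1 − e^(−t/τ) → t = −τ·ln(1 − f) = −0.16·ln(0.01) = 0.7368 s.

0.74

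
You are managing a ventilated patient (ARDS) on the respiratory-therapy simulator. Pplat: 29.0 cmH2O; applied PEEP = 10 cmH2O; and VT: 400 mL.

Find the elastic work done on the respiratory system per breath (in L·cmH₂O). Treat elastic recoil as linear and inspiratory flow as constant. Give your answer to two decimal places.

3.80

Elastic work ≈ ½ × (Pplat − PEEP) × Vt = 0.5 × (29.0 − 10) × 0.400 L = 0.5 × 19.0 × 0.400 = 3.8 L·cmH2O.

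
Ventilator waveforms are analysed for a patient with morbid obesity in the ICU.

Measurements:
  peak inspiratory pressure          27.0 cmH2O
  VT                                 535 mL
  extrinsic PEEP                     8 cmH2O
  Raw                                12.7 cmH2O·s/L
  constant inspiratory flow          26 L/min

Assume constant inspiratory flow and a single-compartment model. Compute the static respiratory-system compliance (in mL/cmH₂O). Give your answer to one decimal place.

39.6

Flow: 26 L/min ÷ 60 = 0.4333 L/s.
Equation of motion (constant flow): PIP = Vt/C + R·V̇ + PEEP.
Vt/C = PIP − R·V̇ − PEEP = 27.0 − 12.7×0.4333 − 8 = 27.0 − 5.503 − 8 = 13.497 cmH2O.
C = Vt / 13.497 = 535 / 13.497 = 39.638 mL/cmH2O.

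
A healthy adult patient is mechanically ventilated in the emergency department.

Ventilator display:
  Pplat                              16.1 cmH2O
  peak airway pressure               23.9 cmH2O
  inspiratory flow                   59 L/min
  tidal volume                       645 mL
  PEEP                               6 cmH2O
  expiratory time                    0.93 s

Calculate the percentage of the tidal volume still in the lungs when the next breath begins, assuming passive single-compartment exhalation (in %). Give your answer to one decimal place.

15.9

Flow: 59 L/min ÷ 60 = 0.9833 L/s.
R = (PIP − Pplat)/V̇ = (23.9 − 16.1) / 0.9833 = 7.8/0.9833 = 7.932 cmH2O·s/L.
C = Vt/(Pplat − PEEP) = 645.0 / (16.1 − 6) = 645.0/10.1 = 63.861 mL/cmH2O.
τ = R × C = 7.932 × 0.06386 L/cmH2O = 0.5065 s.
Fraction remaining at end-expiration = e^(−Te/τ) = e^(−0.93/0.5065) = 0.1594 → 15.94%.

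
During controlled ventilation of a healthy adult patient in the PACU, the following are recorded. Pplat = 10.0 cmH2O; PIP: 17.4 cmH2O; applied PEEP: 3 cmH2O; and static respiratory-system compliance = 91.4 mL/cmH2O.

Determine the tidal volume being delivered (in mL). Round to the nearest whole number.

Vt = Cstat × (Pplat − PEEP) = 91.4 × (10.0 − 3) = 91.4 × 7.0 = 639.8 mL.

640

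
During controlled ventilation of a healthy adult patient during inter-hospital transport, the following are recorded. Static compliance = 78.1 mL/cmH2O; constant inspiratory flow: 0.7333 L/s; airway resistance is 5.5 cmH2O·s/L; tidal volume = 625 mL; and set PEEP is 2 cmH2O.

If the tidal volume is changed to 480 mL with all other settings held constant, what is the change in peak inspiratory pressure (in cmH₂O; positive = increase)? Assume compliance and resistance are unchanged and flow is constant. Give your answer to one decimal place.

-1.9

PIP = Vt/C + R·V̇ + PEEP (constant-flow equation of motion).
Only the elastic term changes: ΔPIP = ΔVt / C = (480 − 625) / 78.1 = -1.857 cmH2O.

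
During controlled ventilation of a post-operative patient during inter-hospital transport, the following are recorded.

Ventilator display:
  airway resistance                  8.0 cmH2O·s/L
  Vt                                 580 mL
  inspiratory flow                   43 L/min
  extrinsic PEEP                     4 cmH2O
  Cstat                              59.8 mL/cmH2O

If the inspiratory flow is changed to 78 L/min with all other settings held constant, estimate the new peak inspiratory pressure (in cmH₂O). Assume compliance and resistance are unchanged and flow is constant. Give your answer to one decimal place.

Flow: 43 L/min ÷ 60 = 0.7167 L/s.
New flow: 78 L/min ÷ 60 = 1.3 L/s.
PIP = Vt/C + R·V̇ + PEEP (constant-flow equation of motion).
Only the resistive term changes: ΔPIP = R × ΔV̇ = 8.0 × (1.3 − 0.7167) = 8.0 × 0.5833 = 4.666 cmH2O.
Original PIP = 580/59.8 + 8.0×0.7167 + 4 = 19.433 cmH2O; new PIP = 19.433 + (4.666) = 24.099 cmH2O.

24.1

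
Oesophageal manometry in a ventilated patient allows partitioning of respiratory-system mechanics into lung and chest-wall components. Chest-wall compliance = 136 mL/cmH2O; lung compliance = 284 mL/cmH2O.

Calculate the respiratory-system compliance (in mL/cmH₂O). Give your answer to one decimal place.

Lung and chest wall are elastances in series: 1/Crs = 1/CL + 1/Ccw.
1/Crs = 1/284 + 1/136 = 0.01087.
Crs = 91.996 mL/cmH2O.

92.0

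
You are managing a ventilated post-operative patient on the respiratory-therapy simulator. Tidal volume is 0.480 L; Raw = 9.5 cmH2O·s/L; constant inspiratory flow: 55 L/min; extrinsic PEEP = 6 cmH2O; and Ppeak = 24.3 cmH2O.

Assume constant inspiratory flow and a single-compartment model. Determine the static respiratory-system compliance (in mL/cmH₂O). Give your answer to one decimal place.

Flow: 55 L/min ÷ 60 = 0.9167 L/s.
Equation of motion (constant flow): PIP = Vt/C + R·V̇ + PEEP.
Vt/C = PIP − R·V̇ − PEEP = 24.3 − 9.5×0.9167 − 6 = 24.3 − 8.709 − 6 = 9.591 cmH2O.
C = Vt / 9.591 = 480 / 9.591 = 50.047 mL/cmH2O.

50.0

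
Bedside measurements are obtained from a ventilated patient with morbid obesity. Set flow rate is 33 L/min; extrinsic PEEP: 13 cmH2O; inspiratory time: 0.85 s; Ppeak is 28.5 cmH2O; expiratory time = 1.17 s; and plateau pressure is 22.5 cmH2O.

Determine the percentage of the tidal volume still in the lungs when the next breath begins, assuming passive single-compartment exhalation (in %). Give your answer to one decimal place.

Flow: 33 L/min ÷ 60 = 0.55 L/s.
Vt = flow × Ti = 0.55 L/s × 0.85 s × 1000 mL/L = 467.5 mL.
R = (PIP − Pplat)/V̇ = (28.5 − 22.5) / 0.55 = 6.0/0.55 = 10.909 cmH2O·s/L.
C = Vt/(Pplat − PEEP) = 467.5 / (22.5 − 13) = 467.5/9.5 = 49.211 mL/cmH2O.
τ = R × C = 10.909 × 0.04921 L/cmH2O = 0.5368 s.
Fraction remaining at end-expiration = e^(−Te/τ) = e^(−1.17/0.5368) = 0.1131 → 11.31%.

11.3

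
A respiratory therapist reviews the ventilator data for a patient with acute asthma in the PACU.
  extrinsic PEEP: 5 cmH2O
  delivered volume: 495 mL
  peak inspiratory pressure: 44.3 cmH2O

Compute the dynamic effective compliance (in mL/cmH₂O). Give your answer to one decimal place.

Dynamic compliance = Vt / (PIP − PEEP) = 495 / (44.3 − 5) = 495 / 39.3 = 12.595 mL/cmH2O.

12.6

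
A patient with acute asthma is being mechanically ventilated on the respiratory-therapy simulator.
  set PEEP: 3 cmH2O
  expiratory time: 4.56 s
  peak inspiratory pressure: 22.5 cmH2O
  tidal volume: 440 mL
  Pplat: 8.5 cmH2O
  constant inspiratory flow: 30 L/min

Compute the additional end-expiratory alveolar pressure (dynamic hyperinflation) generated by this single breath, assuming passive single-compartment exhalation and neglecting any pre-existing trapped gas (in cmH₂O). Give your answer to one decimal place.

0.7

Flow: 30 L/min ÷ 60 = 0.5 L/s.
R = (PIP − Pplat)/V̇ = (22.5 − 8.5) / 0.5 = 14.0/0.5 = 28.0 cmH2O·s/L.
C = Vt/(Pplat − PEEP) = 440.0 / (8.5 − 3) = 440.0/5.5 = 80.0 mL/cmH2O.
τ = R × C = 28.0 × 0.08 L/cmH2O = 2.24 s.
Fraction remaining = e^(−Te/τ) = e^(−4.56/2.24) = 0.1306; trapped volume = 440.0 × 0.1306 = 57.464 mL.
Additional alveolar pressure from trapping ≈ V_trapped / C = 57.464 / 80.0 = 0.7183 cmH2O.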